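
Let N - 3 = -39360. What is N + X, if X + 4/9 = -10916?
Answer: -452461/9 ≈ -50273.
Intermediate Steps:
N = -39357 (N = 3 - 39360 = -39357)
X = -98248/9 (X = -4/9 - 10916 = -98248/9 ≈ -10916.)
N + X = -39357 - 98248/9 = -452461/9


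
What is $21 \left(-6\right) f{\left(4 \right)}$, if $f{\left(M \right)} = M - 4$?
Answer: $0$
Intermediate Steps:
$f{\left(M \right)} = -4 + M$ ($f{\left(M \right)} = M - 4 = -4 + M$)
$21 \left(-6\right) f{\left(4 \right)} = 21 \left(-6\right) \left(-4 + 4\right) = \left(-126\right) 0 = 0$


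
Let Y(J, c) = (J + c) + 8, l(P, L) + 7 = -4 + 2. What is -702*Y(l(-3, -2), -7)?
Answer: 5616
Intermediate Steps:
l(P, L) = -9 (l(P, L) = -7 + (-4 + 2) = -7 - 2 = -9)
Y(J, c) = 8 + J + c
-702*Y(l(-3, -2), -7) = -702*(8 - 9 - 7) = -702*(-8) = 5616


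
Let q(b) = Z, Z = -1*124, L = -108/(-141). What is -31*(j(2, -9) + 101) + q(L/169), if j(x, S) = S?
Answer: -2976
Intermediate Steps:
L = 36/47 (L = -108*(-1/141) = 36/47 ≈ 0.76596)
Z = -124
q(b) = -124
-31*(j(2, -9) + 101) + q(L/169) = -31*(-9 + 101) - 124 = -31*92 - 124 = -2852 - 124 = -2976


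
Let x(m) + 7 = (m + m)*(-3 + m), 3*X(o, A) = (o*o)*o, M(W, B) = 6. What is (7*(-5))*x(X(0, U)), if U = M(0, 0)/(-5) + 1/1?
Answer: 245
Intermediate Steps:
U = -1/5 (U = 6/(-5) + 1/1 = 6*(-1/5) + 1*1 = -6/5 + 1 = -1/5 ≈ -0.20000)
X(o, A) = o**3/3 (X(o, A) = ((o*o)*o)/3 = (o**2*o)/3 = o**3/3)
x(m) = -7 + 2*m*(-3 + m) (x(m) = -7 + (m + m)*(-3 + m) = -7 + (2*m)*(-3 + m) = -7 + 2*m*(-3 + m))
(7*(-5))*x(X(0, U)) = (7*(-5))*(-7 - 2*0**3 + 2*((1/3)*0**3)**2) = -35*(-7 - 2*0 + 2*((1/3)*0)**2) = -35*(-7 - 6*0 + 2*0**2) = -35*(-7 + 0 + 2*0) = -35*(-7 + 0 + 0) = -35*(-7) = 245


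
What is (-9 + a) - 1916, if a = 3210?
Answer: 1285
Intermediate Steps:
(-9 + a) - 1916 = (-9 + 3210) - 1916 = 3201 - 1916 = 1285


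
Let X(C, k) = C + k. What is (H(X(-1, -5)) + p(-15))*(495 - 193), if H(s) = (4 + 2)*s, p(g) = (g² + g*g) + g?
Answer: 120498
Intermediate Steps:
p(g) = g + 2*g² (p(g) = (g² + g²) + g = 2*g² + g = g + 2*g²)
H(s) = 6*s
(H(X(-1, -5)) + p(-15))*(495 - 193) = (6*(-1 - 5) - 15*(1 + 2*(-15)))*(495 - 193) = (6*(-6) - 15*(1 - 30))*302 = (-36 - 15*(-29))*302 = (-36 + 435)*302 = 399*302 = 120498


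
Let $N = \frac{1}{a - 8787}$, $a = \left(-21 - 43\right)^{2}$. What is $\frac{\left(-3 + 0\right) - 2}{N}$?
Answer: $23455$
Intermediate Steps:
$a = 4096$ ($a = \left(-64\right)^{2} = 4096$)
$N = - \frac{1}{4691}$ ($N = \frac{1}{4096 - 8787} = \frac{1}{-4691} = - \frac{1}{4691} \approx -0.00021317$)
$\frac{\left(-3 + 0\right) - 2}{N} = \frac{\left(-3 + 0\right) - 2}{- \frac{1}{4691}} = \left(-3 - 2\right) \left(-4691\right) = \left(-5\right) \left(-4691\right) = 23455$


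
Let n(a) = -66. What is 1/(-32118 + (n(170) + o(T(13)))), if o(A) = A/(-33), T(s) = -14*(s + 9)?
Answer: -3/96524 ≈ -3.1080e-5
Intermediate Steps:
T(s) = -126 - 14*s (T(s) = -14*(9 + s) = -126 - 14*s)
o(A) = -A/33 (o(A) = A*(-1/33) = -A/33)
1/(-32118 + (n(170) + o(T(13)))) = 1/(-32118 + (-66 - (-126 - 14*13)/33)) = 1/(-32118 + (-66 - (-126 - 182)/33)) = 1/(-32118 + (-66 - 1/33*(-308))) = 1/(-32118 + (-66 + 28/3)) = 1/(-32118 - 170/3) = 1/(-96524/3) = -3/96524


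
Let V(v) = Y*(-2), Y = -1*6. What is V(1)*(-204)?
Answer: -2448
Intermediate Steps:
Y = -6
V(v) = 12 (V(v) = -6*(-2) = 12)
V(1)*(-204) = 12*(-204) = -2448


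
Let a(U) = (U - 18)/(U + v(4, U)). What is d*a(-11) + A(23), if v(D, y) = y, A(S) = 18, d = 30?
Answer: 633/11 ≈ 57.545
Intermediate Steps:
a(U) = (-18 + U)/(2*U) (a(U) = (U - 18)/(U + U) = (-18 + U)/((2*U)) = (-18 + U)*(1/(2*U)) = (-18 + U)/(2*U))
d*a(-11) + A(23) = 30*((½)*(-18 - 11)/(-11)) + 18 = 30*((½)*(-1/11)*(-29)) + 18 = 30*(29/22) + 18 = 435/11 + 18 = 633/11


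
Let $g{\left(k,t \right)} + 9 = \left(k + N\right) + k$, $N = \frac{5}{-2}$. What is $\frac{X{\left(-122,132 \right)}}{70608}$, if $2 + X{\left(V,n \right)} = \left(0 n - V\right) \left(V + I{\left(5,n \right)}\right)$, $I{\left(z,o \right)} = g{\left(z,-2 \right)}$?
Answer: $- \frac{5023}{23536} \approx -0.21342$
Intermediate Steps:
$N = - \frac{5}{2}$ ($N = 5 \left(- \frac{1}{2}\right) = - \frac{5}{2} \approx -2.5$)
$g{\left(k,t \right)} = - \frac{23}{2} + 2 k$ ($g{\left(k,t \right)} = -9 + \left(\left(k - \frac{5}{2}\right) + k\right) = -9 + \left(\left(- \frac{5}{2} + k\right) + k\right) = -9 + \left(- \frac{5}{2} + 2 k\right) = - \frac{23}{2} + 2 k$)
$I{\left(z,o \right)} = - \frac{23}{2} + 2 z$
$X{\left(V,n \right)} = -2 - V \left(- \frac{3}{2} + V\right)$ ($X{\left(V,n \right)} = -2 + \left(0 n - V\right) \left(V + \left(- \frac{23}{2} + 2 \cdot 5\right)\right) = -2 + \left(0 - V\right) \left(V + \left(- \frac{23}{2} + 10\right)\right) = -2 + - V \left(V - \frac{3}{2}\right) = -2 + - V \left(- \frac{3}{2} + V\right) = -2 - V \left(- \frac{3}{2} + V\right)$)
$\frac{X{\left(-122,132 \right)}}{70608} = \frac{-2 - \left(-122\right)^{2} + \frac{3}{2} \left(-122\right)}{70608} = \left(-2 - 14884 - 183\right) \frac{1}{70608} = \left(-15069\right) \frac{1}{70608} = - \frac{5023}{23536}$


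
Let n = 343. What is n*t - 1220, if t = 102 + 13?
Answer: 38225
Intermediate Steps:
t = 115
n*t - 1220 = 343*115 - 1220 = 39445 - 1220 = 38225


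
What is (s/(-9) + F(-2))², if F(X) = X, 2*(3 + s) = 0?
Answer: 25/9 ≈ 2.7778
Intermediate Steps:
s = -3 (s = -3 + (½)*0 = -3 + 0 = -3)
(s/(-9) + F(-2))² = (-3/(-9) - 2)² = (-3*(-⅑) - 2)² = (⅓ - 2)² = (-5/3)² = 25/9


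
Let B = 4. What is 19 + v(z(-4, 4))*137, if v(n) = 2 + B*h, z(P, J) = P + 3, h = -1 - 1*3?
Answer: -1899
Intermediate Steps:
h = -4 (h = -1 - 3 = -4)
z(P, J) = 3 + P
v(n) = -14 (v(n) = 2 + 4*(-4) = 2 - 16 = -14)
19 + v(z(-4, 4))*137 = 19 - 14*137 = 19 - 1918 = -1899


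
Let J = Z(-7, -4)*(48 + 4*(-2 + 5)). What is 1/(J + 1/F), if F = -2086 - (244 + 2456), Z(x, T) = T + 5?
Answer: 4786/287159 ≈ 0.016667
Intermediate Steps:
Z(x, T) = 5 + T
F = -4786 (F = -2086 - 1*2700 = -2086 - 2700 = -4786)
J = 60 (J = (5 - 4)*(48 + 4*(-2 + 5)) = 1*(48 + 4*3) = 1*(48 + 12) = 1*60 = 60)
1/(J + 1/F) = 1/(60 + 1/(-4786)) = 1/(60 - 1/4786) = 1/(287159/4786) = 4786/287159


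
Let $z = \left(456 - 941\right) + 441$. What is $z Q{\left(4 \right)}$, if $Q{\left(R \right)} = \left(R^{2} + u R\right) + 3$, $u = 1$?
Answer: $-1012$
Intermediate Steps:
$Q{\left(R \right)} = 3 + R + R^{2}$ ($Q{\left(R \right)} = \left(R^{2} + 1 R\right) + 3 = \left(R^{2} + R\right) + 3 = \left(R + R^{2}\right) + 3 = 3 + R + R^{2}$)
$z = -44$ ($z = -485 + 441 = -44$)
$z Q{\left(4 \right)} = - 44 \left(3 + 4 + 4^{2}\right) = - 44 \left(3 + 4 + 16\right) = \left(-44\right) 23 = -1012$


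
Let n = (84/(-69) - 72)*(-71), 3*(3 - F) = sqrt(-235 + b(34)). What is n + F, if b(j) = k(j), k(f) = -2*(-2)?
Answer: 119633/23 - I*sqrt(231)/3 ≈ 5201.4 - 5.0662*I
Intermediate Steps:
k(f) = 4
b(j) = 4
F = 3 - I*sqrt(231)/3 (F = 3 - sqrt(-235 + 4)/3 = 3 - I*sqrt(231)/3 ≈ 3.0 - 5.0662*I)
n = 119564/23 (n = (84*(-1/69) - 72)*(-71) = (-28/23 - 72)*(-71) = -1684/23*(-71) = 119564/23 ≈ 5198.4)
n + F = 119564/23 + (3 - I*sqrt(231)/3) = 119633/23 - I*sqrt(231)/3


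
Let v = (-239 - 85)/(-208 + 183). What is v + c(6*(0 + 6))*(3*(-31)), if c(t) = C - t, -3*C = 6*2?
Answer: 93324/25 ≈ 3733.0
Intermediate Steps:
C = -4 (C = -2*2 = -1/3*12 = -4)
v = 324/25 (v = -324/(-25) = -324*(-1/25) = 324/25 ≈ 12.960)
c(t) = -4 - t
v + c(6*(0 + 6))*(3*(-31)) = 324/25 + (-4 - 6*(0 + 6))*(3*(-31)) = 324/25 + (-4 - 6*6)*(-93) = 324/25 + (-4 - 1*36)*(-93) = 324/25 + (-4 - 36)*(-93) = 324/25 - 40*(-93) = 324/25 + 3720 = 93324/25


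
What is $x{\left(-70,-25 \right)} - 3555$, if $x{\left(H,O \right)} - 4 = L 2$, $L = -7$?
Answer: $-3565$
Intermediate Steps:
$x{\left(H,O \right)} = -10$ ($x{\left(H,O \right)} = 4 - 14 = -10$)
$x{\left(-70,-25 \right)} - 3555 = -10 - 3555 = -3565$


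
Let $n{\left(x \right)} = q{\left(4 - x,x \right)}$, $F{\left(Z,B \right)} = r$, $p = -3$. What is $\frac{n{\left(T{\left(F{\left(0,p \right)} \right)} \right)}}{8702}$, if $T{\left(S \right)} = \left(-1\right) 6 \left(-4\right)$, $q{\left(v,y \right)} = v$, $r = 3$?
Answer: $- \frac{10}{4351} \approx -0.0022983$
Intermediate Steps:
$F{\left(Z,B \right)} = 3$
$T{\left(S \right)} = 24$ ($T{\left(S \right)} = \left(-6\right) \left(-4\right) = 24$)
$n{\left(x \right)} = 4 - x$
$\frac{n{\left(T{\left(F{\left(0,p \right)} \right)} \right)}}{8702} = \frac{4 - 24}{8702} = \left(4 - 24\right) \frac{1}{8702} = \left(-20\right) \frac{1}{8702} = - \frac{10}{4351}$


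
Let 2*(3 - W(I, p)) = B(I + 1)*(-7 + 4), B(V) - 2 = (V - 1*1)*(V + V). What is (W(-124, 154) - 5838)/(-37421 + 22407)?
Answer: -19962/7507 ≈ -2.6591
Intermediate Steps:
B(V) = 2 + 2*V*(-1 + V) (B(V) = 2 + (V - 1*1)*(V + V) = 2 + (V - 1)*(2*V) = 2 + (-1 + V)*(2*V) = 2 + 2*V*(-1 + V))
W(I, p) = 3 - 3*I + 3*(1 + I)² (W(I, p) = 3 - (2 - 2*(I + 1) + 2*(I + 1)²)*(-7 + 4)/2 = 3 - (2 - 2*(1 + I) + 2*(1 + I)²)*(-3)/2 = 3 - (2 + (-2 - 2*I) + 2*(1 + I)²)*(-3)/2 = 3 - (-2*I + 2*(1 + I)²)*(-3)/2 = 3 - (-6*(1 + I)² + 6*I)/2 = 3 + (-3*I + 3*(1 + I)²) = 3 - 3*I + 3*(1 + I)²)
(W(-124, 154) - 5838)/(-37421 + 22407) = ((6 + 3*(-124) + 3*(-124)²) - 5838)/(-37421 + 22407) = ((6 - 372 + 3*15376) - 5838)/(-15014) = ((6 - 372 + 46128) - 5838)*(-1/15014) = (45762 - 5838)*(-1/15014) = 39924*(-1/15014) = -19962/7507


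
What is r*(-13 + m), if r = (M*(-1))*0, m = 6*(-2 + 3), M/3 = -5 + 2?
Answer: 0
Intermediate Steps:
M = -9 (M = 3*(-5 + 2) = 3*(-3) = -9)
m = 6 (m = 6*1 = 6)
r = 0 (r = -9*(-1)*0 = 9*0 = 0)
r*(-13 + m) = 0*(-13 + 6) = 0*(-7) = 0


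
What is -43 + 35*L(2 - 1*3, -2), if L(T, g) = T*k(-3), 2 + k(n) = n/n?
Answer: -8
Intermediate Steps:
k(n) = -1 (k(n) = -2 + n/n = -2 + 1 = -1)
L(T, g) = -T (L(T, g) = T*(-1) = -T)
-43 + 35*L(2 - 1*3, -2) = -43 + 35*(-(2 - 1*3)) = -43 + 35*(-(2 - 3)) = -43 + 35*(-1*(-1)) = -43 + 35*1 = -43 + 35 = -8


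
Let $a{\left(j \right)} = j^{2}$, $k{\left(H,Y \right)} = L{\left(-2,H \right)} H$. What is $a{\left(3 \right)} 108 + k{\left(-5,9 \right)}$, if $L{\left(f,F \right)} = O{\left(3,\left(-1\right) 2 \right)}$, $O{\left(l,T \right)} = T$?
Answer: $982$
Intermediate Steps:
$L{\left(f,F \right)} = -2$ ($L{\left(f,F \right)} = \left(-1\right) 2 = -2$)
$k{\left(H,Y \right)} = - 2 H$
$a{\left(3 \right)} 108 + k{\left(-5,9 \right)} = 3^{2} \cdot 108 - -10 = 9 \cdot 108 + 10 = 972 + 10 = 982$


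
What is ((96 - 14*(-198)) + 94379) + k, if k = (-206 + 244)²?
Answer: 98691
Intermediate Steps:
k = 1444 (k = 38² = 1444)
((96 - 14*(-198)) + 94379) + k = ((96 - 14*(-198)) + 94379) + 1444 = ((96 + 2772) + 94379) + 1444 = (2868 + 94379) + 1444 = 97247 + 1444 = 98691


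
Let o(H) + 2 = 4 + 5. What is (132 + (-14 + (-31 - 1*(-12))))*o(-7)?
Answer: 693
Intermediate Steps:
o(H) = 7 (o(H) = -2 + (4 + 5) = -2 + 9 = 7)
(132 + (-14 + (-31 - 1*(-12))))*o(-7) = (132 + (-14 + (-31 - 1*(-12))))*7 = (132 + (-14 + (-31 + 12)))*7 = (132 + (-14 - 19))*7 = (132 - 33)*7 = 99*7 = 693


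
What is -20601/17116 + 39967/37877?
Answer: -96228905/648302732 ≈ -0.14843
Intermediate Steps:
-20601/17116 + 39967/37877 = -96228905/648302732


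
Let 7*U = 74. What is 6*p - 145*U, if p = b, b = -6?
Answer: -10982/7 ≈ -1568.9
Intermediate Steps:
U = 74/7 (U = (⅐)*74 = 74/7 ≈ 10.571)
p = -6
6*p - 145*U = 6*(-6) - 145*74/7 = -36 - 10730/7 = -10982/7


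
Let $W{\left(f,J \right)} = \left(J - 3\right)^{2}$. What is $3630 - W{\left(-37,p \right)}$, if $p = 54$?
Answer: $1029$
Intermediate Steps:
$W{\left(f,J \right)} = \left(-3 + J\right)^{2}$
$3630 - W{\left(-37,p \right)} = 3630 - \left(-3 + 54\right)^{2} = 3630 - 51^{2} = 3630 - 2601 = 1029$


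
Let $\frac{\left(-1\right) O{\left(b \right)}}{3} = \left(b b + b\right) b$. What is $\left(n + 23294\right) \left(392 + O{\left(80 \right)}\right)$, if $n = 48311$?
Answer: $-111332026840$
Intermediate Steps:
$O{\left(b \right)} = - 3 b \left(b + b^{2}\right)$ ($O{\left(b \right)} = - 3 \left(b b + b\right) b = - 3 \left(b^{2} + b\right) b = - 3 \left(b + b^{2}\right) b = - 3 b \left(b + b^{2}\right)$)
$\left(n + 23294\right) \left(392 + O{\left(80 \right)}\right) = \left(48311 + 23294\right) \left(392 + 3 \cdot 80^{2} \left(-1 - 80\right)\right) = 71605 \left(392 + 3 \cdot 6400 \left(-1 - 80\right)\right) = 71605 \left(392 + 3 \cdot 6400 \left(-81\right)\right) = 71605 \left(392 - 1555200\right) = 71605 \left(-1554808\right) = -111332026840$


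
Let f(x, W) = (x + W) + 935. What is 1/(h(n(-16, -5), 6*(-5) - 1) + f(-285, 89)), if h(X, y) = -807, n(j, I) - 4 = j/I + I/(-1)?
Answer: -1/68 ≈ -0.014706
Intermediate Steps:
n(j, I) = 4 - I + j/I (n(j, I) = 4 + (j/I + I/(-1)) = 4 + (j/I + I*(-1)) = 4 + (j/I - I) = 4 + (-I + j/I) = 4 - I + j/I)
f(x, W) = 935 + W + x (f(x, W) = (W + x) + 935 = 935 + W + x)
1/(h(n(-16, -5), 6*(-5) - 1) + f(-285, 89)) = 1/(-807 + (935 + 89 - 285)) = 1/(-807 + 739) = 1/(-68) = -1/68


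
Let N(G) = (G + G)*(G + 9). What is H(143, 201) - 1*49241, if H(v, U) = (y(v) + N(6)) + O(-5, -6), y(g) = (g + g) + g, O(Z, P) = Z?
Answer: -48637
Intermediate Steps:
y(g) = 3*g (y(g) = 2*g + g = 3*g)
N(G) = 2*G*(9 + G) (N(G) = (2*G)*(9 + G) = 2*G*(9 + G))
H(v, U) = 175 + 3*v (H(v, U) = (3*v + 2*6*(9 + 6)) - 5 = (3*v + 2*6*15) - 5 = (3*v + 180) - 5 = (180 + 3*v) - 5 = 175 + 3*v)
H(143, 201) - 1*49241 = (175 + 3*143) - 1*49241 = (175 + 429) - 49241 = 604 - 49241 = -48637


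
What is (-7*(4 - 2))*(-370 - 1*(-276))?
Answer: 1316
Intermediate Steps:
(-7*(4 - 2))*(-370 - 1*(-276)) = (-7*2)*(-370 + 276) = -14*(-94) = 1316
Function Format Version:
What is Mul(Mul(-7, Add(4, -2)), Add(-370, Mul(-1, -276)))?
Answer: 1316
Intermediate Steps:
Mul(Mul(-7, Add(4, -2)), Add(-370, Mul(-1, -276))) = Mul(Mul(-7, 2), Add(-370, 276)) = Mul(-14, -94) = 1316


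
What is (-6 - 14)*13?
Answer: -260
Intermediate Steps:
(-6 - 14)*13 = -20*13 = -260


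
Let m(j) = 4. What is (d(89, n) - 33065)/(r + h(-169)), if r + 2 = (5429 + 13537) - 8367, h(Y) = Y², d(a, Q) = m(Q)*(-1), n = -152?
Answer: -33069/39158 ≈ -0.84450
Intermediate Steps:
d(a, Q) = -4 (d(a, Q) = 4*(-1) = -4)
r = 10597 (r = -2 + ((5429 + 13537) - 8367) = -2 + (18966 - 8367) = -2 + 10599 = 10597)
(d(89, n) - 33065)/(r + h(-169)) = (-4 - 33065)/(10597 + (-169)²) = -33069/(10597 + 28561) = -33069/39158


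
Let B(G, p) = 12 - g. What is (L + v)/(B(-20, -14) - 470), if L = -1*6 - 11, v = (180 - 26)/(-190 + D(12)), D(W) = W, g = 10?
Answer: 265/6942 ≈ 0.038173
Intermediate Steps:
B(G, p) = 2 (B(G, p) = 12 - 1*10 = 12 - 10 = 2)
v = -77/89 (v = (180 - 26)/(-190 + 12) = 154/(-178) = 154*(-1/178) = -77/89 ≈ -0.86517)
L = -17 (L = -6 - 11 = -17)
(L + v)/(B(-20, -14) - 470) = (-17 - 77/89)/(2 - 470) = -1590/89/(-468) = -1590/89*(-1/468) = 265/6942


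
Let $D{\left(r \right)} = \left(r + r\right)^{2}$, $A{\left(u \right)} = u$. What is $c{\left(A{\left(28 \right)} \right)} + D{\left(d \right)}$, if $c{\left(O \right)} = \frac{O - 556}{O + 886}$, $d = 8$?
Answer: $\frac{116728}{457} \approx 255.42$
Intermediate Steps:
$D{\left(r \right)} = 4 r^{2}$ ($D{\left(r \right)} = \left(2 r\right)^{2} = 4 r^{2}$)
$c{\left(O \right)} = \frac{-556 + O}{886 + O}$
$c{\left(A{\left(28 \right)} \right)} + D{\left(d \right)} = \frac{-556 + 28}{886 + 28} + 4 \cdot 8^{2} = \frac{1}{914} \left(-528\right) + 4 \cdot 64 = \frac{1}{914} \left(-528\right) + 256 = - \frac{264}{457} + 256 = \frac{116728}{457}$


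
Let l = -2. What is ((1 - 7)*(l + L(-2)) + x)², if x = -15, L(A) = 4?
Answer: 729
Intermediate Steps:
((1 - 7)*(l + L(-2)) + x)² = ((1 - 7)*(-2 + 4) - 15)² = (-6*2 - 15)² = (-12 - 15)² = (-27)² = 729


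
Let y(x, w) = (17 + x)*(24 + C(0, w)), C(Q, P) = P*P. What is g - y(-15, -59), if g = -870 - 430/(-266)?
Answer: -1047825/133 ≈ -7878.4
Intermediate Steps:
C(Q, P) = P²
g = -115495/133 (g = -870 - 430*(-1)/266 = -870 - 1*(-215/133) = -870 + 215/133 = -115495/133 ≈ -868.38)
y(x, w) = (17 + x)*(24 + w²)
g - y(-15, -59) = -115495/133 - (408 + 17*(-59)² + 24*(-15) - 15*(-59)²) = -115495/133 - (408 + 17*3481 - 360 - 15*3481) = -115495/133 - (408 + 59177 - 360 - 52215) = -115495/133 - 1*7010 = -115495/133 - 7010 = -1047825/133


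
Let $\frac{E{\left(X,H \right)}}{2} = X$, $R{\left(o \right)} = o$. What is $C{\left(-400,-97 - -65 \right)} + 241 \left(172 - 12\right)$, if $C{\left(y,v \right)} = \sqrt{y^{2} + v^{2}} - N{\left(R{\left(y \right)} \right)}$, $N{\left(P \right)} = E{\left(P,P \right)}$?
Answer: $39360 + 16 \sqrt{629} \approx 39761.0$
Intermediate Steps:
$E{\left(X,H \right)} = 2 X$
$N{\left(P \right)} = 2 P$
$C{\left(y,v \right)} = \sqrt{v^{2} + y^{2}} - 2 y$ ($C{\left(y,v \right)} = \sqrt{y^{2} + v^{2}} - 2 y = \sqrt{v^{2} + y^{2}} - 2 y$)
$C{\left(-400,-97 - -65 \right)} + 241 \left(172 - 12\right) = \left(\sqrt{\left(-97 - -65\right)^{2} + \left(-400\right)^{2}} - -800\right) + 241 \left(172 - 12\right) = \left(\sqrt{\left(-97 + 65\right)^{2} + 160000} + 800\right) + 241 \left(172 - 12\right) = \left(\sqrt{\left(-32\right)^{2} + 160000} + 800\right) + 241 \cdot 160 = \left(\sqrt{1024 + 160000} + 800\right) + 38560 = \left(\sqrt{161024} + 800\right) + 38560 = \left(16 \sqrt{629} + 800\right) + 38560 = \left(800 + 16 \sqrt{629}\right) + 38560 = 39360 + 16 \sqrt{629}$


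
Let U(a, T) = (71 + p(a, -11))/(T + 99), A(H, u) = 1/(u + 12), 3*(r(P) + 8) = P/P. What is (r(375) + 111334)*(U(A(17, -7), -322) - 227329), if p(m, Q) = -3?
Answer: -5643625568955/223 ≈ -2.5308e+10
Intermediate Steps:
r(P) = -23/3 (r(P) = -8 + (P/P)/3 = -8 + (⅓)*1 = -8 + ⅓ = -23/3)
A(H, u) = 1/(12 + u)
U(a, T) = 68/(99 + T) (U(a, T) = (71 - 3)/(T + 99) = 68/(99 + T))
(r(375) + 111334)*(U(A(17, -7), -322) - 227329) = (-23/3 + 111334)*(68/(99 - 322) - 227329) = 333979*(68/(-223) - 227329)/3 = 333979*(68*(-1/223) - 227329)/3 = 333979*(-68/223 - 227329)/3 = (333979/3)*(-50694435/223) = -5643625568955/223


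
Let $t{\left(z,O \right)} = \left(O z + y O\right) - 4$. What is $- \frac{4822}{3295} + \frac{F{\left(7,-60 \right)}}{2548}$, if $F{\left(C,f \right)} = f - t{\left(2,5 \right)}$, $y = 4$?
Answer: $- \frac{6284913}{4197830} \approx -1.4972$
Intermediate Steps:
$t{\left(z,O \right)} = -4 + 4 O + O z$ ($t{\left(z,O \right)} = \left(O z + 4 O\right) - 4 = \left(4 O + O z\right) - 4 = -4 + 4 O + O z$)
$F{\left(C,f \right)} = -26 + f$ ($F{\left(C,f \right)} = f - \left(-4 + 4 \cdot 5 + 5 \cdot 2\right) = f - \left(-4 + 20 + 10\right) = f - 26 = -26 + f$)
$- \frac{4822}{3295} + \frac{F{\left(7,-60 \right)}}{2548} = - \frac{4822}{3295} + \frac{-26 - 60}{2548} = \left(-4822\right) \frac{1}{3295} - \frac{43}{1274} = - \frac{4822}{3295} - \frac{43}{1274} = - \frac{6284913}{4197830}$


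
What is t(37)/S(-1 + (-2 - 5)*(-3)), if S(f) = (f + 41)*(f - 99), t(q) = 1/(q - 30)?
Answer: -1/33733 ≈ -2.9645e-5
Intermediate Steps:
t(q) = 1/(-30 + q)
S(f) = (-99 + f)*(41 + f) (S(f) = (41 + f)*(-99 + f) = (-99 + f)*(41 + f))
t(37)/S(-1 + (-2 - 5)*(-3)) = 1/((-30 + 37)*(-4059 + (-1 + (-2 - 5)*(-3))**2 - 58*(-1 + (-2 - 5)*(-3)))) = 1/(7*(-4059 + (-1 - 7*(-3))**2 - 58*(-1 - 7*(-3)))) = 1/(7*(-4059 + (-1 + 21)**2 - 58*(-1 + 21))) = 1/(7*(-4059 + 20**2 - 58*20)) = 1/(7*(-4059 + 400 - 1160)) = (1/7)/(-4819) = (1/7)*(-1/4819) = -1/33733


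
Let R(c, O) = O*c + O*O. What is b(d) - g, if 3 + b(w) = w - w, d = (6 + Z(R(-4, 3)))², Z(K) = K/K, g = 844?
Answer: -847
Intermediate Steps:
R(c, O) = O² + O*c (R(c, O) = O*c + O² = O² + O*c)
Z(K) = 1
d = 49 (d = (6 + 1)² = 7² = 49)
b(w) = -3 (b(w) = -3 + (w - w) = -3 + 0 = -3)
b(d) - g = -3 - 1*844 = -3 - 844 = -847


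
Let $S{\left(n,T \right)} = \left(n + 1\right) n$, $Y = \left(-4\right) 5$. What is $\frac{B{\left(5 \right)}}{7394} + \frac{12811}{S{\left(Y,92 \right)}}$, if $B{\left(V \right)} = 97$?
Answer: $\frac{47380697}{1404860} \approx 33.726$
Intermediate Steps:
$Y = -20$
$S{\left(n,T \right)} = n \left(1 + n\right)$ ($S{\left(n,T \right)} = \left(1 + n\right) n = n \left(1 + n\right)$)
$\frac{B{\left(5 \right)}}{7394} + \frac{12811}{S{\left(Y,92 \right)}} = \frac{97}{7394} + \frac{12811}{\left(-20\right) \left(1 - 20\right)} = 97 \cdot \frac{1}{7394} + \frac{12811}{\left(-20\right) \left(-19\right)} = \frac{97}{7394} + \frac{12811}{380} = \frac{47380697}{1404860}$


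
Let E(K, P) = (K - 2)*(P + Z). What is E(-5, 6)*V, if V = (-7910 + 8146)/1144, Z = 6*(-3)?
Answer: 2478/143 ≈ 17.329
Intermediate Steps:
Z = -18
E(K, P) = (-18 + P)*(-2 + K) (E(K, P) = (K - 2)*(P - 18) = (-2 + K)*(-18 + P) = (-18 + P)*(-2 + K))
V = 59/286 (V = 236*(1/1144) = 59/286 ≈ 0.20629)
E(-5, 6)*V = (36 - 18*(-5) - 2*6 - 5*6)*(59/286) = (36 + 90 - 12 - 30)*(59/286) = 84*(59/286) = 2478/143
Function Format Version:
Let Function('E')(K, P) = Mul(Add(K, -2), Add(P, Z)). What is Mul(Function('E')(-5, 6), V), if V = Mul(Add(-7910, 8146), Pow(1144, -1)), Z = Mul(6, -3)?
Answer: Rational(2478, 143) ≈ 17.329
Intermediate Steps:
Z = -18
Function('E')(K, P) = Mul(Add(-18, P), Add(-2, K)) (Function('E')(K, P) = Mul(Add(K, -2), Add(P, -18)) = Mul(Add(-2, K), Add(-18, P)) = Mul(Add(-18, P), Add(-2, K)))
V = Rational(59, 286) (V = Mul(236, Rational(1, 1144)) = Rational(59, 286) ≈ 0.20629)
Mul(Function('E')(-5, 6), V) = Mul(Add(36, Mul(-18, -5), Mul(-2, 6), Mul(-5, 6)), Rational(59, 286)) = Mul(Add(36, 90, -12, -30), Rational(59, 286)) = Mul(84, Rational(59, 286)) = Rational(2478, 143)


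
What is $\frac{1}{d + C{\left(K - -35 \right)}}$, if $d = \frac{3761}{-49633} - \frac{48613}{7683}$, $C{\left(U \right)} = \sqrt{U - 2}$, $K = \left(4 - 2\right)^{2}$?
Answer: $- \frac{931096116071284488}{581647675927131187} - \frac{145412827441854921 \sqrt{37}}{581647675927131187} \approx -3.1215$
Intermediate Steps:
$K = 4$ ($K = 2^{2} = 4$)
$C{\left(U \right)} = \sqrt{-2 + U}$
$d = - \frac{2441704792}{381330339}$ ($d = 3761 \left(- \frac{1}{49633}\right) - \frac{48613}{7683} = - \frac{3761}{49633} - \frac{48613}{7683} = - \frac{2441704792}{381330339} \approx -6.4031$)
$\frac{1}{d + C{\left(K - -35 \right)}} = \frac{1}{- \frac{2441704792}{381330339} + \sqrt{-2 + \left(4 - -35\right)}} = \frac{1}{- \frac{2441704792}{381330339} + \sqrt{-2 + \left(4 + 35\right)}} = \frac{1}{- \frac{2441704792}{381330339} + \sqrt{-2 + 39}} = \frac{1}{- \frac{2441704792}{381330339} + \sqrt{37}}$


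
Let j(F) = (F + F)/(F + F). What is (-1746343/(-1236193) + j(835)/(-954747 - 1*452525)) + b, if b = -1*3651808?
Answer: -6352901100892286665/1739659795496 ≈ -3.6518e+6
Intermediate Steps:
b = -3651808
j(F) = 1 (j(F) = (2*F)/((2*F)) = (2*F)*(1/(2*F)) = 1)
(-1746343/(-1236193) + j(835)/(-954747 - 1*452525)) + b = (-1746343/(-1236193) + 1/(-954747 - 1*452525)) - 3651808 = (-1746343*(-1/1236193) + 1/(-954747 - 452525)) - 3651808 = (1746343/1236193 + 1/(-1407272)) - 3651808 = (1746343/1236193 + 1*(-1/1407272)) - 3651808 = (1746343/1236193 - 1/1407272) - 3651808 = 2457578370103/1739659795496 - 3651808 = -6352901100892286665/1739659795496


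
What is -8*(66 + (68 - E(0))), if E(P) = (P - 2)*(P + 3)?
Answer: -1120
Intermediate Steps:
E(P) = (-2 + P)*(3 + P)
-8*(66 + (68 - E(0))) = -8*(66 + (68 - (-6 + 0 + 0²))) = -8*(66 + (68 - (-6 + 0 + 0))) = -8*(66 + (68 - 1*(-6))) = -8*(66 + (68 + 6)) = -8*(66 + 74) = -8*140 = -1120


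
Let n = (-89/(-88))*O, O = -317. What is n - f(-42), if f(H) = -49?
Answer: -23901/88 ≈ -271.60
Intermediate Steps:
n = -28213/88 (n = -89/(-88)*(-317) = -89*(-1/88)*(-317) = (89/88)*(-317) = -28213/88 ≈ -320.60)
n - f(-42) = -28213/88 - 1*(-49) = -28213/88 + 49 = -23901/88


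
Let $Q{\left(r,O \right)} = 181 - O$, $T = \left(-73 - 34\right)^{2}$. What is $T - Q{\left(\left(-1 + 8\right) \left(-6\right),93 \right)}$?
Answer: $11361$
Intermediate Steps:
$T = 11449$ ($T = \left(-107\right)^{2} = 11449$)
$T - Q{\left(\left(-1 + 8\right) \left(-6\right),93 \right)} = 11449 - \left(181 - 93\right) = 11449 - 88 = 11361$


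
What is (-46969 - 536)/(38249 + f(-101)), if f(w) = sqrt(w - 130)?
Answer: -1817018745/1462986232 + 47505*I*sqrt(231)/1462986232 ≈ -1.242 + 0.00049352*I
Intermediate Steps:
f(w) = sqrt(-130 + w)
(-46969 - 536)/(38249 + f(-101)) = (-46969 - 536)/(38249 + sqrt(-130 - 101)) = -47505/(38249 + sqrt(-231)) = -47505/(38249 + I*sqrt(231))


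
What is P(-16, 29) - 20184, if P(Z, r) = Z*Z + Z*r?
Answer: -20392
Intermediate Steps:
P(Z, r) = Z**2 + Z*r
P(-16, 29) - 20184 = -16*(-16 + 29) - 20184 = -16*13 - 20184 = -208 - 20184 = -20392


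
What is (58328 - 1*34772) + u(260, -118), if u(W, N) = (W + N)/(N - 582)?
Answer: 8244529/350 ≈ 23556.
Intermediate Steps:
u(W, N) = (N + W)/(-582 + N)
(58328 - 1*34772) + u(260, -118) = (58328 - 1*34772) + (-118 + 260)/(-582 - 118) = (58328 - 34772) + 142/(-700) = 23556 - 1/700*142 = 23556 - 71/350 = 8244529/350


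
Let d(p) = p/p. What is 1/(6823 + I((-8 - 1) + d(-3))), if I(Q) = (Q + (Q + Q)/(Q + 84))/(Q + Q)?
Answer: 76/518587 ≈ 0.00014655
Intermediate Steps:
d(p) = 1
I(Q) = (Q + 2*Q/(84 + Q))/(2*Q) (I(Q) = (Q + (2*Q)/(84 + Q))/((2*Q)) = (Q + 2*Q/(84 + Q))*(1/(2*Q)) = (Q + 2*Q/(84 + Q))/(2*Q))
1/(6823 + I((-8 - 1) + d(-3))) = 1/(6823 + (86 + ((-8 - 1) + 1))/(2*(84 + ((-8 - 1) + 1)))) = 1/(6823 + (86 + (-9 + 1))/(2*(84 + (-9 + 1)))) = 1/(6823 + (86 - 8)/(2*(84 - 8))) = 1/(6823 + (½)*78/76) = 1/(6823 + (½)*(1/76)*78) = 1/(6823 + 39/76) = 1/(518587/76) = 76/518587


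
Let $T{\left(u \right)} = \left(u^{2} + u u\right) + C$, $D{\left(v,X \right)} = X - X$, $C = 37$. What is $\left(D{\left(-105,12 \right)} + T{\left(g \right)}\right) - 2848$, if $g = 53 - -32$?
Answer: $11639$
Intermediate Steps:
$D{\left(v,X \right)} = 0$
$g = 85$ ($g = 53 + 32 = 85$)
$T{\left(u \right)} = 37 + 2 u^{2}$ ($T{\left(u \right)} = \left(u^{2} + u u\right) + 37 = \left(u^{2} + u^{2}\right) + 37 = 2 u^{2} + 37 = 37 + 2 u^{2}$)
$\left(D{\left(-105,12 \right)} + T{\left(g \right)}\right) - 2848 = \left(0 + \left(37 + 2 \cdot 85^{2}\right)\right) - 2848 = \left(0 + \left(37 + 2 \cdot 7225\right)\right) - 2848 = \left(0 + \left(37 + 14450\right)\right) - 2848 = \left(0 + 14487\right) - 2848 = 14487 - 2848 = 11639$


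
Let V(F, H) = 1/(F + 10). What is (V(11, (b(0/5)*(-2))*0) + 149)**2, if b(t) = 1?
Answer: 9796900/441 ≈ 22215.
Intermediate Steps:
V(F, H) = 1/(10 + F)
(V(11, (b(0/5)*(-2))*0) + 149)**2 = (1/(10 + 11) + 149)**2 = (1/21 + 149)**2 = (3130/21)**2 = 9796900/441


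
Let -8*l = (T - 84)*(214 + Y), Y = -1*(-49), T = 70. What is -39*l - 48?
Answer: -71991/4 ≈ -17998.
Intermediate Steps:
Y = 49
l = 1841/4 (l = -(70 - 84)*(214 + 49)/8 = -(-7)*263/4 = -⅛*(-3682) = 1841/4 ≈ 460.25)
-39*l - 48 = -39*1841/4 - 48 = -71799/4 - 48 = -71991/4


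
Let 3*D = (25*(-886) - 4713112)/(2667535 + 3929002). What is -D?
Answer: 4735262/19789611 ≈ 0.23928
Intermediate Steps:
D = -4735262/19789611 (D = ((25*(-886) - 4713112)/(2667535 + 3929002))/3 = ((-22150 - 4713112)/6596537)/3 = (-4735262*1/6596537)/3 = (⅓)*(-4735262/6596537) = -4735262/19789611 ≈ -0.23928)
-D = -1*(-4735262/19789611) = 4735262/19789611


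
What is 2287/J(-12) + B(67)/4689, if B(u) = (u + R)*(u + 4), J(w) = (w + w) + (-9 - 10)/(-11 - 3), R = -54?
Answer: -149839811/1486413 ≈ -100.81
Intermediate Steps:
J(w) = 19/14 + 2*w (J(w) = 2*w - 19/(-14) = 2*w - 19*(-1/14) = 2*w + 19/14 = 19/14 + 2*w)
B(u) = (-54 + u)*(4 + u) (B(u) = (u - 54)*(u + 4) = (-54 + u)*(4 + u))
2287/J(-12) + B(67)/4689 = 2287/(19/14 + 2*(-12)) + (-216 + 67**2 - 50*67)/4689 = 2287/(19/14 - 24) + (-216 + 4489 - 3350)*(1/4689) = 2287/(-317/14) + 923*(1/4689) = 2287*(-14/317) + 923/4689 = -32018/317 + 923/4689 = -149839811/1486413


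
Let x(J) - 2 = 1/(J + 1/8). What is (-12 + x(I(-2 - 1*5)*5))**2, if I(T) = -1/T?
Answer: 171396/2209 ≈ 77.590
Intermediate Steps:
x(J) = 2 + 1/(1/8 + J) (x(J) = 2 + 1/(J + 1/8) = 2 + 1/(1/8 + J))
(-12 + x(I(-2 - 1*5)*5))**2 = (-12 + 2*(5 + 8*(-1/(-2 - 1*5)*5))/(1 + 8*(-1/(-2 - 1*5)*5)))**2 = (-12 + 2*(5 + 8*(-1/(-2 - 5)*5))/(1 + 8*(-1/(-2 - 5)*5)))**2 = (-12 + 2*(5 + 8*(-1/(-7)*5))/(1 + 8*(-1/(-7)*5)))**2 = (-12 + 2*(5 + 8*(-1*(-1/7)*5))/(1 + 8*(-1*(-1/7)*5)))**2 = (-12 + 2*(5 + 8*((1/7)*5))/(1 + 8*((1/7)*5)))**2 = (-12 + 2*(5 + 8*(5/7))/(1 + 8*(5/7)))**2 = (-12 + 2*(5 + 40/7)/(1 + 40/7))**2 = (-12 + 2*(75/7)/(47/7))**2 = (-12 + 2*(7/47)*(75/7))**2 = (-12 + 150/47)**2 = (-414/47)**2 = 171396/2209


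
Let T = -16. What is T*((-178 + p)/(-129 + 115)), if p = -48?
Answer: -1808/7 ≈ -258.29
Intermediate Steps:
T*((-178 + p)/(-129 + 115)) = -16*(-178 - 48)/(-129 + 115) = -(-3616)/(-14) = -(-3616)*(-1)/14 = -16*113/7 = -1808/7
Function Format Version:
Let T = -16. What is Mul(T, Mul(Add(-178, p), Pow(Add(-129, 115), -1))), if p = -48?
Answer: Rational(-1808, 7) ≈ -258.29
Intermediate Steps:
Mul(T, Mul(Add(-178, p), Pow(Add(-129, 115), -1))) = Mul(-16, Mul(Add(-178, -48), Pow(Add(-129, 115), -1))) = Mul(-16, Mul(-226, Pow(-14, -1))) = Mul(-16, Mul(-226, Rational(-1, 14))) = Mul(-16, Rational(113, 7)) = Rational(-1808, 7)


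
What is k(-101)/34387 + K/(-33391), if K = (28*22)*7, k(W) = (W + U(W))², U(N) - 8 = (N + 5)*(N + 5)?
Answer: 2778955569695/1148216317 ≈ 2420.2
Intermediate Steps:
U(N) = 8 + (5 + N)² (U(N) = 8 + (N + 5)*(N + 5) = 8 + (5 + N)*(5 + N) = 8 + (5 + N)²)
k(W) = (8 + W + (5 + W)²)² (k(W) = (W + (8 + (5 + W)²))² = (8 + W + (5 + W)²)²)
K = 4312 (K = 616*7 = 4312)
k(-101)/34387 + K/(-33391) = (8 - 101 + (5 - 101)²)²/34387 + 4312/(-33391) = (8 - 101 + (-96)²)²*(1/34387) + 4312*(-1/33391) = (8 - 101 + 9216)²*(1/34387) - 4312/33391 = 9123²*(1/34387) - 4312/33391 = 83229129*(1/34387) - 4312/33391 = 83229129/34387 - 4312/33391 = 2778955569695/1148216317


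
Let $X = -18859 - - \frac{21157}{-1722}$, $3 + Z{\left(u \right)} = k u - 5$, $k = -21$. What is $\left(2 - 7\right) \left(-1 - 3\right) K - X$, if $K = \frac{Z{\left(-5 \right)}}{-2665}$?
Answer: $\frac{422436319}{22386} \approx 18871.0$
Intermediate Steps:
$Z{\left(u \right)} = -8 - 21 u$ ($Z{\left(u \right)} = -3 - \left(5 + 21 u\right) = -8 - 21 u$)
$K = - \frac{97}{2665}$ ($K = \frac{-8 - -105}{-2665} = \left(-8 + 105\right) \left(- \frac{1}{2665}\right) = 97 \left(- \frac{1}{2665}\right) = - \frac{97}{2665} \approx -0.036398$)
$X = - \frac{32496355}{1722}$ ($X = -18859 - \left(-21157\right) \left(- \frac{1}{1722}\right) = -18859 - \frac{21157}{1722} = - \frac{32496355}{1722} \approx -18871.0$)
$\left(2 - 7\right) \left(-1 - 3\right) K - X = \left(2 - 7\right) \left(-1 - 3\right) \left(- \frac{97}{2665}\right) - - \frac{32496355}{1722} = \left(-5\right) \left(-4\right) \left(- \frac{97}{2665}\right) + \frac{32496355}{1722} = 20 \left(- \frac{97}{2665}\right) + \frac{32496355}{1722} = - \frac{388}{533} + \frac{32496355}{1722} = \frac{422436319}{22386}$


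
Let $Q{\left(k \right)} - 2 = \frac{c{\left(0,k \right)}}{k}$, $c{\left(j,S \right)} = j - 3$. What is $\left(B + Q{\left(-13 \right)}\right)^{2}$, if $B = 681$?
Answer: $\frac{78889924}{169} \approx 4.668 \cdot 10^{5}$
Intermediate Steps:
$c{\left(j,S \right)} = -3 + j$
$Q{\left(k \right)} = 2 - \frac{3}{k}$ ($Q{\left(k \right)} = 2 + \frac{-3 + 0}{k} = 2 - \frac{3}{k}$)
$\left(B + Q{\left(-13 \right)}\right)^{2} = \left(681 + \left(2 - \frac{3}{-13}\right)\right)^{2} = \left(681 + \left(2 - - \frac{3}{13}\right)\right)^{2} = \left(681 + \left(2 + \frac{3}{13}\right)\right)^{2} = \left(681 + \frac{29}{13}\right)^{2} = \left(\frac{8882}{13}\right)^{2} = \frac{78889924}{169}$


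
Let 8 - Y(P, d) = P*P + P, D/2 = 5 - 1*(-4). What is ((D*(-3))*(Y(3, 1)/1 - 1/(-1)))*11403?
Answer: 1847286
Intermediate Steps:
D = 18 (D = 2*(5 - 1*(-4)) = 2*(5 + 4) = 2*9 = 18)
Y(P, d) = 8 - P - P² (Y(P, d) = 8 - (P*P + P) = 8 - (P² + P) = 8 - (P + P²) = 8 + (-P - P²) = 8 - P - P²)
((D*(-3))*(Y(3, 1)/1 - 1/(-1)))*11403 = ((18*(-3))*((8 - 1*3 - 1*3²)/1 - 1/(-1)))*11403 = -54*((8 - 3 - 1*9)*1 - 1*(-1))*11403 = -54*((8 - 3 - 9)*1 + 1)*11403 = -54*(-4*1 + 1)*11403 = -54*(-4 + 1)*11403 = -54*(-3)*11403 = 162*11403 = 1847286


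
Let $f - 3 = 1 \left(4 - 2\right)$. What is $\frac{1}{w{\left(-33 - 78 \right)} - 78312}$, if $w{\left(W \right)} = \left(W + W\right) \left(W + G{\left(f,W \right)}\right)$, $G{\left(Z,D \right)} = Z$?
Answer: $- \frac{1}{54780} \approx -1.8255 \cdot 10^{-5}$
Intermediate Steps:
$f = 5$ ($f = 3 + 1 \left(4 - 2\right) = 3 + 1 \cdot 2 = 3 + 2 = 5$)
$w{\left(W \right)} = 2 W \left(5 + W\right)$ ($w{\left(W \right)} = \left(W + W\right) \left(W + 5\right) = 2 W \left(5 + W\right)$)
$\frac{1}{w{\left(-33 - 78 \right)} - 78312} = \frac{1}{2 \left(-33 - 78\right) \left(5 - 111\right) - 78312} = \frac{1}{2 \left(-111\right) \left(5 - 111\right) - 78312} = \frac{1}{2 \left(-111\right) \left(-106\right) - 78312} = \frac{1}{23532 - 78312} = \frac{1}{-54780} = - \frac{1}{54780}$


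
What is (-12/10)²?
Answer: 36/25 ≈ 1.4400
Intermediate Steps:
(-12/10)² = (-12*⅒)² = (-6/5)² = 36/25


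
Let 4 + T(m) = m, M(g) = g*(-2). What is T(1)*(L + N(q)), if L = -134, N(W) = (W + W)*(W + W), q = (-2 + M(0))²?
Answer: 210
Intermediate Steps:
M(g) = -2*g
T(m) = -4 + m
q = 4 (q = (-2 - 2*0)² = (-2 + 0)² = (-2)² = 4)
N(W) = 4*W² (N(W) = (2*W)*(2*W) = 4*W²)
T(1)*(L + N(q)) = (-4 + 1)*(-134 + 4*4²) = -3*(-134 + 4*16) = -3*(-134 + 64) = -3*(-70) = 210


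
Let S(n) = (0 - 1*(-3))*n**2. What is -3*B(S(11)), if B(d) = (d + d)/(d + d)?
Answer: -3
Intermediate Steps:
S(n) = 3*n**2 (S(n) = (0 + 3)*n**2 = 3*n**2)
B(d) = 1 (B(d) = (2*d)/((2*d)) = (2*d)*(1/(2*d)) = 1)
-3*B(S(11)) = -3*1 = -3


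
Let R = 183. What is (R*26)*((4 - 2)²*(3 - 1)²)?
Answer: 76128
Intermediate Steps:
(R*26)*((4 - 2)²*(3 - 1)²) = (183*26)*((4 - 2)²*(3 - 1)²) = 4758*(2²*2²) = 4758*(4*4) = 4758*16 = 76128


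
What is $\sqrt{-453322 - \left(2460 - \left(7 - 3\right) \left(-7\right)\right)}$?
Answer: $i \sqrt{455810} \approx 675.14 i$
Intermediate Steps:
$\sqrt{-453322 - \left(2460 - \left(7 - 3\right) \left(-7\right)\right)} = \sqrt{-453322 + \left(4 \left(-7\right) - 2460\right)} = \sqrt{-453322 - 2488} = \sqrt{-455810} = i \sqrt{455810}$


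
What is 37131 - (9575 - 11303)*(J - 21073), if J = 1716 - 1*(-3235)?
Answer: -27821685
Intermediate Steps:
J = 4951 (J = 1716 + 3235 = 4951)
37131 - (9575 - 11303)*(J - 21073) = 37131 - (9575 - 11303)*(4951 - 21073) = 37131 - (-1728)*(-16122) = 37131 - 1*27858816 = 37131 - 27858816 = -27821685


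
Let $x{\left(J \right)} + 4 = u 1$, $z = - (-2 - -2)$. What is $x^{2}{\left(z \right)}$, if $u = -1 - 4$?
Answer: $81$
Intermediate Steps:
$u = -5$ ($u = -1 - 4 = -5$)
$z = 0$ ($z = - (-2 + \left(-3 + 5\right)) = - (-2 + 2) = \left(-1\right) 0 = 0$)
$x{\left(J \right)} = -9$ ($x{\left(J \right)} = -4 - 5 = -9$)
$x^{2}{\left(z \right)} = \left(-9\right)^{2} = 81$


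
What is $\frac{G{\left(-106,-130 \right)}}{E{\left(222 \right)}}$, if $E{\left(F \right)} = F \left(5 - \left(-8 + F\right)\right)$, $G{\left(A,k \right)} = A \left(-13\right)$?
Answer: $- \frac{689}{23199} \approx -0.0297$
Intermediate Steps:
$G{\left(A,k \right)} = - 13 A$
$E{\left(F \right)} = F \left(13 - F\right)$
$\frac{G{\left(-106,-130 \right)}}{E{\left(222 \right)}} = \frac{\left(-13\right) \left(-106\right)}{222 \left(13 - 222\right)} = \frac{1378}{222 \left(13 - 222\right)} = \frac{1378}{222 \left(-209\right)} = \frac{1378}{-46398} = 1378 \left(- \frac{1}{46398}\right) = - \frac{689}{23199}$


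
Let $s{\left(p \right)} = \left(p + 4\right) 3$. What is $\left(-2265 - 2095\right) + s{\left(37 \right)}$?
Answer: $-4237$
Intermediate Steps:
$s{\left(p \right)} = 12 + 3 p$ ($s{\left(p \right)} = \left(4 + p\right) 3 = 12 + 3 p$)
$\left(-2265 - 2095\right) + s{\left(37 \right)} = \left(-2265 - 2095\right) + \left(12 + 3 \cdot 37\right) = -4360 + \left(12 + 111\right) = -4360 + 123 = -4237$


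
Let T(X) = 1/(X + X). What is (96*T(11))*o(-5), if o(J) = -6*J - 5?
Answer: 1200/11 ≈ 109.09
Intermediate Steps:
T(X) = 1/(2*X)
o(J) = -5 - 6*J
(96*T(11))*o(-5) = (96*((1/2)/11))*(-5 - 6*(-5)) = (96*((1/2)*(1/11)))*(-5 + 30) = (96*(1/22))*25 = (48/11)*25 = 1200/11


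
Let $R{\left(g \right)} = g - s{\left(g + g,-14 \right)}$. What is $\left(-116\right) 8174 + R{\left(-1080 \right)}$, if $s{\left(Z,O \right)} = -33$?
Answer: $-949231$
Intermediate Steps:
$R{\left(g \right)} = 33 + g$ ($R{\left(g \right)} = g - -33 = g + 33 = 33 + g$)
$\left(-116\right) 8174 + R{\left(-1080 \right)} = \left(-116\right) 8174 + \left(33 - 1080\right) = -948184 - 1047 = -949231$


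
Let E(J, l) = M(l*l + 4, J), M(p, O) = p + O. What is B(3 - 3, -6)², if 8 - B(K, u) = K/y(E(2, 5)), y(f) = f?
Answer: 64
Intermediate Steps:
M(p, O) = O + p
E(J, l) = 4 + J + l² (E(J, l) = J + (l*l + 4) = J + (l² + 4) = J + (4 + l²) = 4 + J + l²)
B(K, u) = 8 - K/31 (B(K, u) = 8 - K/(4 + 2 + 5²) = 8 - K/(4 + 2 + 25) = 8 - K/31)
B(3 - 3, -6)² = (8 - (3 - 3)/31)² = (8 - 1/31*0)² = (8 + 0)² = 8² = 64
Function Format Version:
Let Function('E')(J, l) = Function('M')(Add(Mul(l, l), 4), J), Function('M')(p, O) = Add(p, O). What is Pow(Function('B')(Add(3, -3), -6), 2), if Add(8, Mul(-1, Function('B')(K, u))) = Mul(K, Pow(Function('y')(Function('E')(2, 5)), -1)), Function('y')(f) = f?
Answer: 64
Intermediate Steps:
Function('M')(p, O) = Add(O, p)
Function('E')(J, l) = Add(4, J, Pow(l, 2)) (Function('E')(J, l) = Add(J, Add(Mul(l, l), 4)) = Add(J, Add(Pow(l, 2), 4)) = Add(J, Add(4, Pow(l, 2))) = Add(4, J, Pow(l, 2)))
Function('B')(K, u) = Add(8, Mul(Rational(-1, 31), K)) (Function('B')(K, u) = Add(8, Mul(-1, Mul(K, Pow(Add(4, 2, Pow(5, 2)), -1)))) = Add(8, Mul(-1, Mul(K, Pow(Add(4, 2, 25), -1)))) = Add(8, Mul(-1, Mul(K, Pow(31, -1)))) = Add(8, Mul(-1, Mul(K, Rational(1, 31)))) = Add(8, Mul(-1, Mul(Rational(1, 31), K))) = Add(8, Mul(Rational(-1, 31), K)))
Pow(Function('B')(Add(3, -3), -6), 2) = Pow(Add(8, Mul(Rational(-1, 31), Add(3, -3))), 2) = Pow(Add(8, Mul(Rational(-1, 31), 0)), 2) = Pow(Add(8, 0), 2) = Pow(8, 2) = 64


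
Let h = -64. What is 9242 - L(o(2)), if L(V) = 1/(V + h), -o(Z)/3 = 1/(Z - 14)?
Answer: 2356714/255 ≈ 9242.0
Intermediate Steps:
o(Z) = -3/(-14 + Z) (o(Z) = -3/(Z - 14) = -3/(-14 + Z))
L(V) = 1/(-64 + V) (L(V) = 1/(V - 64) = 1/(-64 + V))
9242 - L(o(2)) = 9242 - 1/(-64 - 3/(-14 + 2)) = 9242 - 1/(-64 - 3/(-12)) = 9242 - 1/(-64 - 3*(-1/12)) = 9242 - 1/(-64 + ¼) = 9242 - 1/(-255/4) = 9242 - 1*(-4/255) = 9242 + 4/255 = 2356714/255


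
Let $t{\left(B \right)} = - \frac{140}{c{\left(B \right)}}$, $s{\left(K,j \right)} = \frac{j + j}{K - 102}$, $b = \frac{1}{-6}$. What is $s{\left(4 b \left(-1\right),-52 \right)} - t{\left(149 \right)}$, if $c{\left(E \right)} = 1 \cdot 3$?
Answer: $\frac{5437}{114} \approx 47.693$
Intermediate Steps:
$b = - \frac{1}{6} \approx -0.16667$
$c{\left(E \right)} = 3$
$s{\left(K,j \right)} = \frac{2 j}{-102 + K}$
$t{\left(B \right)} = - \frac{140}{3}$
$s{\left(4 b \left(-1\right),-52 \right)} - t{\left(149 \right)} = 2 \left(-52\right) \frac{1}{-102 + 4 \left(- \frac{1}{6}\right) \left(-1\right)} - - \frac{140}{3} = 2 \left(-52\right) \frac{1}{-102 - - \frac{2}{3}} + \frac{140}{3} = 2 \left(-52\right) \frac{1}{-102 + \frac{2}{3}} + \frac{140}{3} = 2 \left(-52\right) \frac{1}{- \frac{304}{3}} + \frac{140}{3} = 2 \left(-52\right) \left(- \frac{3}{304}\right) + \frac{140}{3} = \frac{39}{38} + \frac{140}{3} = \frac{5437}{114}$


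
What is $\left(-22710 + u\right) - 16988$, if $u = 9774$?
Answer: $-29924$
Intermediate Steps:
$\left(-22710 + u\right) - 16988 = \left(-22710 + 9774\right) - 16988 = -12936 - 16988 = -29924$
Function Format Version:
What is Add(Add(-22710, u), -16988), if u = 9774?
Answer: -29924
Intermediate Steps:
Add(Add(-22710, u), -16988) = Add(Add(-22710, 9774), -16988) = Add(-12936, -16988) = -29924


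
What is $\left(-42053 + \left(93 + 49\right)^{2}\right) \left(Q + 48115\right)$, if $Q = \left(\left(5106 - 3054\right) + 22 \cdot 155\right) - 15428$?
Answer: $-835043461$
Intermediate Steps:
$Q = -9966$ ($Q = \left(2052 + 3410\right) - 15428 = 5462 - 15428 = -9966$)
$\left(-42053 + \left(93 + 49\right)^{2}\right) \left(Q + 48115\right) = \left(-42053 + \left(93 + 49\right)^{2}\right) \left(-9966 + 48115\right) = \left(-42053 + 142^{2}\right) 38149 = \left(-42053 + 20164\right) 38149 = \left(-21889\right) 38149 = -835043461$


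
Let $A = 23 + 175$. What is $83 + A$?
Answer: $281$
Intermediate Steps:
$A = 198$
$83 + A = 83 + 198 = 281$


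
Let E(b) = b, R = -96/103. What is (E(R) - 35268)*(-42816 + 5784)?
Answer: 134526146400/103 ≈ 1.3061e+9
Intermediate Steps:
R = -96/103 (R = -96*1/103 = -96/103 ≈ -0.93204)
(E(R) - 35268)*(-42816 + 5784) = (-96/103 - 35268)*(-42816 + 5784) = -3632700/103*(-37032) = 134526146400/103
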